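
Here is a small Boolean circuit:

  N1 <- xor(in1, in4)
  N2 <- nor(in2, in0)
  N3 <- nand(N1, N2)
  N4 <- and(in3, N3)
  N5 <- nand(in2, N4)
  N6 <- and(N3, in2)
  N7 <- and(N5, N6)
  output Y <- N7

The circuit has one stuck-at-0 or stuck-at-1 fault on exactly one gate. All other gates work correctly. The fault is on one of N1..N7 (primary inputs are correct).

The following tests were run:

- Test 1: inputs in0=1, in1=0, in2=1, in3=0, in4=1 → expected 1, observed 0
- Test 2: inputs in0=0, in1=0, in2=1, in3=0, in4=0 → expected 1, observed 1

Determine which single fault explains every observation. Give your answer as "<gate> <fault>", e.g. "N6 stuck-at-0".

Fault-free values for test 1 (in0=1, in1=0, in2=1, in3=0, in4=1): N1=1, N2=0, N3=1, N4=0, N5=1, N6=1, N7=1, giving Y=1. Observed 0.
Test 1: faults giving observed 0 are {N2 stuck-at-1, N3 stuck-at-0, N4 stuck-at-1, N5 stuck-at-0, N6 stuck-at-0, N7 stuck-at-0}.
Test 2 (in0=0, in1=0, in2=1, in3=0, in4=0): fault-free N1=0, N2=0, N3=1, N4=0, N5=1, N6=1, N7=1 → 1; observed 1. Eliminates N3 stuck-at-0, N4 stuck-at-1, N5 stuck-at-0, N6 stuck-at-0, N7 stuck-at-0.
Only N2 stuck-at-1 is consistent with every test.

N2 stuck-at-1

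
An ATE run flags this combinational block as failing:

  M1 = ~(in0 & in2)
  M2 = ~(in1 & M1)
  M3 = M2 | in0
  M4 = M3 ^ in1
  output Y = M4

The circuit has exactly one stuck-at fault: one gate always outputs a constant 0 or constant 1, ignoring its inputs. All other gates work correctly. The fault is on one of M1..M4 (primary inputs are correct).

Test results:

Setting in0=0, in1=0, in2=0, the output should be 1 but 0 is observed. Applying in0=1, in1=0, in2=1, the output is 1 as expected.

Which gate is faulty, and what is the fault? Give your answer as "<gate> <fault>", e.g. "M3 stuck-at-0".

Fault-free values for test 1 (in0=0, in1=0, in2=0): M1=1, M2=1, M3=1, M4=1, giving Y=1. Observed 0.
Test 1: faults giving observed 0 are {M2 stuck-at-0, M3 stuck-at-0, M4 stuck-at-0}.
Test 2 (in0=1, in1=0, in2=1): fault-free M1=0, M2=1, M3=1, M4=1 → 1; observed 1. Eliminates M3 stuck-at-0, M4 stuck-at-0.
Only M2 stuck-at-0 is consistent with every test.

M2 stuck-at-0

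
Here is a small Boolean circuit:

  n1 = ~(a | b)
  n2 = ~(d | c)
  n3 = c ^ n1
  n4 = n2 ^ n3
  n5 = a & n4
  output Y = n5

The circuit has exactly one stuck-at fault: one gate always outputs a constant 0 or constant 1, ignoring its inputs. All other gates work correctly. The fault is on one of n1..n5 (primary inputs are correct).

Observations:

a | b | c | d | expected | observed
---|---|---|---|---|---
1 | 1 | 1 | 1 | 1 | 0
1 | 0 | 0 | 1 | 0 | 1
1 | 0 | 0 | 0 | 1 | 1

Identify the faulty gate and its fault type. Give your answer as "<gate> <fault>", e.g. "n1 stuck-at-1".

n2 stuck-at-1

Fault-free values for test 1 (a=1, b=1, c=1, d=1): n1=0, n2=0, n3=1, n4=1, n5=1, giving Y=1. Observed 0.
Test 1: faults giving observed 0 are {n1 stuck-at-1, n2 stuck-at-1, n3 stuck-at-0, n4 stuck-at-0, n5 stuck-at-0}.
Test 2 (a=1, b=0, c=0, d=1): fault-free n1=0, n2=0, n3=0, n4=0, n5=0 → 0; observed 1. Eliminates n3 stuck-at-0, n4 stuck-at-0, n5 stuck-at-0.
Test 3 (a=1, b=0, c=0, d=0): fault-free n1=0, n2=1, n3=0, n4=1, n5=1 → 1; observed 1. Eliminates n1 stuck-at-1.
Only n2 stuck-at-1 is consistent with every test.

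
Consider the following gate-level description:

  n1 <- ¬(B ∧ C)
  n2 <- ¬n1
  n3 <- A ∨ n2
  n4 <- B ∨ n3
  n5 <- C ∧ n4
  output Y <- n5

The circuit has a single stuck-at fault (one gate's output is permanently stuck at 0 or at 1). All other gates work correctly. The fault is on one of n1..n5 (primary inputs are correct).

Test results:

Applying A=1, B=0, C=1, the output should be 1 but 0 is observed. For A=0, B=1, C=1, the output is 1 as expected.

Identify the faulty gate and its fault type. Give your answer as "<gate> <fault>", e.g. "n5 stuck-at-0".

n3 stuck-at-0

Fault-free values for test 1 (A=1, B=0, C=1): n1=1, n2=0, n3=1, n4=1, n5=1, giving Y=1. Observed 0.
Test 1: faults giving observed 0 are {n3 stuck-at-0, n4 stuck-at-0, n5 stuck-at-0}.
Test 2 (A=0, B=1, C=1): fault-free n1=0, n2=1, n3=1, n4=1, n5=1 → 1; observed 1. Eliminates n4 stuck-at-0, n5 stuck-at-0.
Only n3 stuck-at-0 is consistent with every test.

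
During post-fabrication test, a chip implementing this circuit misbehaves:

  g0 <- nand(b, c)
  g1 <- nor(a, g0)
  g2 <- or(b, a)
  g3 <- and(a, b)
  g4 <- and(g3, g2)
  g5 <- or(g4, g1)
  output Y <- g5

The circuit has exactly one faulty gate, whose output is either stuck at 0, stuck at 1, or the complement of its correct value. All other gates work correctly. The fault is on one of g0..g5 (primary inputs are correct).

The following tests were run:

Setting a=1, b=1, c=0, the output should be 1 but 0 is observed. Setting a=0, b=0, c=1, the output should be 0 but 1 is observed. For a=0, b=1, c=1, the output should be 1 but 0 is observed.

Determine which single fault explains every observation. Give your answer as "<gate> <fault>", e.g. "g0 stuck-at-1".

g5 inverted output

Fault-free values for test 1 (a=1, b=1, c=0): g0=1, g1=0, g2=1, g3=1, g4=1, g5=1, giving Y=1. Observed 0.
Test 1: faults giving observed 0 are {g2 stuck-at-0, g2 inverted output, g3 stuck-at-0, g3 inverted output, g4 stuck-at-0, g4 inverted output, g5 stuck-at-0, g5 inverted output}.
Test 2 (a=0, b=0, c=1): fault-free g0=1, g1=0, g2=0, g3=0, g4=0, g5=0 → 0; observed 1. Eliminates g2 stuck-at-0, g2 inverted output, g3 stuck-at-0, g3 inverted output, g4 stuck-at-0, g5 stuck-at-0.
Test 3 (a=0, b=1, c=1): fault-free g0=0, g1=1, g2=1, g3=0, g4=0, g5=1 → 1; observed 0. Eliminates g4 inverted output.
Only g5 inverted output is consistent with every test.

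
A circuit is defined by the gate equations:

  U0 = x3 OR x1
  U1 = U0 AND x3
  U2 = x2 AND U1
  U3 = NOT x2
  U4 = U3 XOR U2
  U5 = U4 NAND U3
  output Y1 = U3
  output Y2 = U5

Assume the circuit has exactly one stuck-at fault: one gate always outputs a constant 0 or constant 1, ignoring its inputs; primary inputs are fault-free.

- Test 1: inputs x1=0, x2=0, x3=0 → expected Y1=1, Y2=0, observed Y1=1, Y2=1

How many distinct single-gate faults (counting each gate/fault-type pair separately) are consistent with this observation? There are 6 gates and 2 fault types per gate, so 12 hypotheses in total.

3

Fault-free: U0=0, U1=0, U2=0, U3=1, U4=1, U5=0 → Y1=1, Y2=0. Observed Y1=1, Y2=1.
  U0 stuck-at-0: output Y1=1, Y2=0 ✗
  U0 stuck-at-1: output Y1=1, Y2=0 ✗
  U1 stuck-at-0: output Y1=1, Y2=0 ✗
  U1 stuck-at-1: output Y1=1, Y2=0 ✗
  U2 stuck-at-0: output Y1=1, Y2=0 ✗
  U2 stuck-at-1: output Y1=1, Y2=1 ✓
  U3 stuck-at-0: output Y1=0, Y2=1 ✗
  U3 stuck-at-1: output Y1=1, Y2=0 ✗
  U4 stuck-at-0: output Y1=1, Y2=1 ✓
  U4 stuck-at-1: output Y1=1, Y2=0 ✗
  U5 stuck-at-0: output Y1=1, Y2=0 ✗
  U5 stuck-at-1: output Y1=1, Y2=1 ✓
Consistent faults: {U2 stuck-at-1, U4 stuck-at-0, U5 stuck-at-1} — 3 in all.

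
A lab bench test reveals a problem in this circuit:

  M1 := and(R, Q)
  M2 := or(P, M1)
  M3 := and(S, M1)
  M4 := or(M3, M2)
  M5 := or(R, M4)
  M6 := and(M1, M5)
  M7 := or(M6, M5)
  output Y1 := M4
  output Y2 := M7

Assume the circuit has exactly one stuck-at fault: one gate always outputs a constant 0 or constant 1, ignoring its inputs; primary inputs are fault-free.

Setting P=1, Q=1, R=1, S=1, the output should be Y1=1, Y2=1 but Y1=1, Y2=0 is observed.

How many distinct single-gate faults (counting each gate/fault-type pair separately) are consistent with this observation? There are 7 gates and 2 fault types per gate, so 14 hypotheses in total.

2

Fault-free: M1=1, M2=1, M3=1, M4=1, M5=1, M6=1, M7=1 → Y1=1, Y2=1. Observed Y1=1, Y2=0.
  M1 stuck-at-0: output Y1=1, Y2=1 ✗
  M1 stuck-at-1: output Y1=1, Y2=1 ✗
  M2 stuck-at-0: output Y1=1, Y2=1 ✗
  M2 stuck-at-1: output Y1=1, Y2=1 ✗
  M3 stuck-at-0: output Y1=1, Y2=1 ✗
  M3 stuck-at-1: output Y1=1, Y2=1 ✗
  M4 stuck-at-0: output Y1=0, Y2=1 ✗
  M4 stuck-at-1: output Y1=1, Y2=1 ✗
  M5 stuck-at-0: output Y1=1, Y2=0 ✓
  M5 stuck-at-1: output Y1=1, Y2=1 ✗
  M6 stuck-at-0: output Y1=1, Y2=1 ✗
  M6 stuck-at-1: output Y1=1, Y2=1 ✗
  M7 stuck-at-0: output Y1=1, Y2=0 ✓
  M7 stuck-at-1: output Y1=1, Y2=1 ✗
Consistent faults: {M5 stuck-at-0, M7 stuck-at-0} — 2 in all.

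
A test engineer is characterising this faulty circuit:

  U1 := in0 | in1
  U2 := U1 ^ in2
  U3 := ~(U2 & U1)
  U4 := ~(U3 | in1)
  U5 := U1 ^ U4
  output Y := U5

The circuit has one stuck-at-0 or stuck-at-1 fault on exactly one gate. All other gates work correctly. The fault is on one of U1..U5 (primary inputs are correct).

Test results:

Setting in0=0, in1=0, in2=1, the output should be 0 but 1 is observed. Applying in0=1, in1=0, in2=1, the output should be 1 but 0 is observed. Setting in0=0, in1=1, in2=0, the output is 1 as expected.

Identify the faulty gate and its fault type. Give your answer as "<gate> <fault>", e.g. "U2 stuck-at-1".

Fault-free values for test 1 (in0=0, in1=0, in2=1): U1=0, U2=1, U3=1, U4=0, U5=0, giving Y=0. Observed 1.
Test 1: faults giving observed 1 are {U1 stuck-at-1, U3 stuck-at-0, U4 stuck-at-1, U5 stuck-at-1}.
Test 2 (in0=1, in1=0, in2=1): fault-free U1=1, U2=0, U3=1, U4=0, U5=1 → 1; observed 0. Eliminates U1 stuck-at-1, U5 stuck-at-1.
Test 3 (in0=0, in1=1, in2=0): fault-free U1=1, U2=1, U3=0, U4=0, U5=1 → 1; observed 1. Eliminates U4 stuck-at-1.
Only U3 stuck-at-0 is consistent with every test.

U3 stuck-at-0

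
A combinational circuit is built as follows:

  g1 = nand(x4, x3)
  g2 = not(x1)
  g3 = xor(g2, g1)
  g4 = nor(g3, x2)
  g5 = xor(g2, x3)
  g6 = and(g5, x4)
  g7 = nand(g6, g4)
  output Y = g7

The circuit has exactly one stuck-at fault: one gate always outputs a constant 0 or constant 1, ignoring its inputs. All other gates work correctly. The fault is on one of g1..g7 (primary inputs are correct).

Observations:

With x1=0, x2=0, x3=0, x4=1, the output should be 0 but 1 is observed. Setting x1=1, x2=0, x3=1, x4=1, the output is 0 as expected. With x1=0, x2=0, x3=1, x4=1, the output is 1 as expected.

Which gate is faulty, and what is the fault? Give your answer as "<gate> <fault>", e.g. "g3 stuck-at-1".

Fault-free values for test 1 (x1=0, x2=0, x3=0, x4=1): g1=1, g2=1, g3=0, g4=1, g5=1, g6=1, g7=0, giving Y=0. Observed 1.
Test 1: faults giving observed 1 are {g1 stuck-at-0, g2 stuck-at-0, g3 stuck-at-1, g4 stuck-at-0, g5 stuck-at-0, g6 stuck-at-0, g7 stuck-at-1}.
Test 2 (x1=1, x2=0, x3=1, x4=1): fault-free g1=0, g2=0, g3=0, g4=1, g5=1, g6=1, g7=0 → 0; observed 0. Eliminates g3 stuck-at-1, g4 stuck-at-0, g5 stuck-at-0, g6 stuck-at-0, g7 stuck-at-1.
Test 3 (x1=0, x2=0, x3=1, x4=1): fault-free g1=0, g2=1, g3=1, g4=0, g5=0, g6=0, g7=1 → 1; observed 1. Eliminates g2 stuck-at-0.
Only g1 stuck-at-0 is consistent with every test.

g1 stuck-at-0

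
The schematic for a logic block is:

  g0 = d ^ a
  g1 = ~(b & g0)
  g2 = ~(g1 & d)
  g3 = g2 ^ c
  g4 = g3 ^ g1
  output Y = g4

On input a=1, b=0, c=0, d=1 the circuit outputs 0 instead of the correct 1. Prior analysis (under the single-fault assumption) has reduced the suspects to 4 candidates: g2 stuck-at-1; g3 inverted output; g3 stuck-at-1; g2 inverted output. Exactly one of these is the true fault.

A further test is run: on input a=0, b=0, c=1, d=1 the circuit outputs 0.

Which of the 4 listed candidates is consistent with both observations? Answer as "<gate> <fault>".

g3 stuck-at-1

Evaluate each candidate on input a=0, b=0, c=1, d=1:
  g2 stuck-at-1: g0=1, g1=1, g2=1 [stuck-at-1], g3=0, g4=1 → 1 — eliminated
  g3 inverted output: g0=1, g1=1, g2=0, g3=0 [inverted output], g4=1 → 1 — eliminated
  g3 stuck-at-1: g0=1, g1=1, g2=0, g3=1 [stuck-at-1], g4=0 → 0 — matches
  g2 inverted output: g0=1, g1=1, g2=1 [inverted output], g3=0, g4=1 → 1 — eliminated
Only g3 stuck-at-1 reproduces the observed 0.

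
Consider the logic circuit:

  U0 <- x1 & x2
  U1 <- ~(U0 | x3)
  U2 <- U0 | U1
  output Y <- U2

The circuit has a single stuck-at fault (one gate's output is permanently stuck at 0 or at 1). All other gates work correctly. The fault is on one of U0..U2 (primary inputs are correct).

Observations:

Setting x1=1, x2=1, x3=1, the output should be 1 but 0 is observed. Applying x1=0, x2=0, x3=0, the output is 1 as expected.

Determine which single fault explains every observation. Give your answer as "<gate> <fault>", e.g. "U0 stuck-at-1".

U0 stuck-at-0

Fault-free values for test 1 (x1=1, x2=1, x3=1): U0=1, U1=0, U2=1, giving Y=1. Observed 0.
Test 1: faults giving observed 0 are {U0 stuck-at-0, U2 stuck-at-0}.
Test 2 (x1=0, x2=0, x3=0): fault-free U0=0, U1=1, U2=1 → 1; observed 1. Eliminates U2 stuck-at-0.
Only U0 stuck-at-0 is consistent with every test.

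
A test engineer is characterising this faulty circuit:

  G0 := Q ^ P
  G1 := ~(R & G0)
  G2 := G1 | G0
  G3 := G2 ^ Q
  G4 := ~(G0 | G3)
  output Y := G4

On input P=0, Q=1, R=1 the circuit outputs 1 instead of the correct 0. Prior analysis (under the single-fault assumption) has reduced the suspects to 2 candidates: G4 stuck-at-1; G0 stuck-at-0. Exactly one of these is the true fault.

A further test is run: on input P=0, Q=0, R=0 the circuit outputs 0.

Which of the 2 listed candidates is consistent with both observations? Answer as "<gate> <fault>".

G0 stuck-at-0

Evaluate each candidate on input P=0, Q=0, R=0:
  G4 stuck-at-1: G0=0, G1=1, G2=1, G3=1, G4=1 [stuck-at-1] → 1 — eliminated
  G0 stuck-at-0: G0=0 [stuck-at-0], G1=1, G2=1, G3=1, G4=0 → 0 — matches
Only G0 stuck-at-0 reproduces the observed 0.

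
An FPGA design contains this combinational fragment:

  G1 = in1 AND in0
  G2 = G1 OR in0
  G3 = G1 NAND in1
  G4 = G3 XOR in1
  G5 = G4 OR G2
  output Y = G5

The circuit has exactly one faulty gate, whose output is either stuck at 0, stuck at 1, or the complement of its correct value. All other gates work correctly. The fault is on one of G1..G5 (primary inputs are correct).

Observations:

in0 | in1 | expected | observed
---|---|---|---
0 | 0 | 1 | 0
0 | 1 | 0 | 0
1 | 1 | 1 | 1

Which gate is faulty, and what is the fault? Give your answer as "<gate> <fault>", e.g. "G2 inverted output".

Fault-free values for test 1 (in0=0, in1=0): G1=0, G2=0, G3=1, G4=1, G5=1, giving Y=1. Observed 0.
Test 1: faults giving observed 0 are {G3 stuck-at-0, G3 inverted output, G4 stuck-at-0, G4 inverted output, G5 stuck-at-0, G5 inverted output}.
Test 2 (in0=0, in1=1): fault-free G1=0, G2=0, G3=1, G4=0, G5=0 → 0; observed 0. Eliminates G3 stuck-at-0, G3 inverted output, G4 inverted output, G5 inverted output.
Test 3 (in0=1, in1=1): fault-free G1=1, G2=1, G3=0, G4=1, G5=1 → 1; observed 1. Eliminates G5 stuck-at-0.
Only G4 stuck-at-0 is consistent with every test.

G4 stuck-at-0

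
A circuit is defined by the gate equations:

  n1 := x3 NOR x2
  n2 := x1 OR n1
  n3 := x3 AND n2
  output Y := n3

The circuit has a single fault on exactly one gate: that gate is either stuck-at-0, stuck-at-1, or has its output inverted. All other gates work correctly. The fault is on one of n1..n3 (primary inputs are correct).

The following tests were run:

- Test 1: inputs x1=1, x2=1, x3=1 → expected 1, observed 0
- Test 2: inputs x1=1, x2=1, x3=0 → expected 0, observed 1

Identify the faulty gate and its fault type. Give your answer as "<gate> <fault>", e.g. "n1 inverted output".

n3 inverted output

Fault-free values for test 1 (x1=1, x2=1, x3=1): n1=0, n2=1, n3=1, giving Y=1. Observed 0.
Test 1: faults giving observed 0 are {n2 stuck-at-0, n2 inverted output, n3 stuck-at-0, n3 inverted output}.
Test 2 (x1=1, x2=1, x3=0): fault-free n1=0, n2=1, n3=0 → 0; observed 1. Eliminates n2 stuck-at-0, n2 inverted output, n3 stuck-at-0.
Only n3 inverted output is consistent with every test.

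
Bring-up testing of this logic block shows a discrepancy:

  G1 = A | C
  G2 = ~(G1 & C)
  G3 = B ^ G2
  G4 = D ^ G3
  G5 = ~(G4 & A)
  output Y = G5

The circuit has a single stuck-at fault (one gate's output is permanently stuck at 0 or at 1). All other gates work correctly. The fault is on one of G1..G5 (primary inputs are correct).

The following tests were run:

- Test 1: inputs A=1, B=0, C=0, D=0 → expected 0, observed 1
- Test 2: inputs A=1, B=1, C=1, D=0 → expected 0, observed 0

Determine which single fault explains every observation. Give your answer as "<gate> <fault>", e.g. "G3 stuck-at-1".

G2 stuck-at-0

Fault-free values for test 1 (A=1, B=0, C=0, D=0): G1=1, G2=1, G3=1, G4=1, G5=0, giving Y=0. Observed 1.
Test 1: faults giving observed 1 are {G2 stuck-at-0, G3 stuck-at-0, G4 stuck-at-0, G5 stuck-at-1}.
Test 2 (A=1, B=1, C=1, D=0): fault-free G1=1, G2=0, G3=1, G4=1, G5=0 → 0; observed 0. Eliminates G3 stuck-at-0, G4 stuck-at-0, G5 stuck-at-1.
Only G2 stuck-at-0 is consistent with every test.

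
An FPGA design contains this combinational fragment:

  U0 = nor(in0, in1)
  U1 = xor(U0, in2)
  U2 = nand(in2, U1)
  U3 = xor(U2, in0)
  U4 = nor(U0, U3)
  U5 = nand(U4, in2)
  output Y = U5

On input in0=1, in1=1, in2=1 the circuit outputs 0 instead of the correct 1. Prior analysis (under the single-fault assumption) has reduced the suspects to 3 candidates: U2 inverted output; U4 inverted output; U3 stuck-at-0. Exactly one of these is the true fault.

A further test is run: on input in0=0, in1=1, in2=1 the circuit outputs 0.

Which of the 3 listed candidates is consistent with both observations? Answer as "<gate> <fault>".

U3 stuck-at-0

Evaluate each candidate on input in0=0, in1=1, in2=1:
  U2 inverted output: U0=0, U1=1, U2=1 [inverted output], U3=1, U4=0, U5=1 → 1 — eliminated
  U4 inverted output: U0=0, U1=1, U2=0, U3=0, U4=0 [inverted output], U5=1 → 1 — eliminated
  U3 stuck-at-0: U0=0, U1=1, U2=0, U3=0 [stuck-at-0], U4=1, U5=0 → 0 — matches
Only U3 stuck-at-0 reproduces the observed 0.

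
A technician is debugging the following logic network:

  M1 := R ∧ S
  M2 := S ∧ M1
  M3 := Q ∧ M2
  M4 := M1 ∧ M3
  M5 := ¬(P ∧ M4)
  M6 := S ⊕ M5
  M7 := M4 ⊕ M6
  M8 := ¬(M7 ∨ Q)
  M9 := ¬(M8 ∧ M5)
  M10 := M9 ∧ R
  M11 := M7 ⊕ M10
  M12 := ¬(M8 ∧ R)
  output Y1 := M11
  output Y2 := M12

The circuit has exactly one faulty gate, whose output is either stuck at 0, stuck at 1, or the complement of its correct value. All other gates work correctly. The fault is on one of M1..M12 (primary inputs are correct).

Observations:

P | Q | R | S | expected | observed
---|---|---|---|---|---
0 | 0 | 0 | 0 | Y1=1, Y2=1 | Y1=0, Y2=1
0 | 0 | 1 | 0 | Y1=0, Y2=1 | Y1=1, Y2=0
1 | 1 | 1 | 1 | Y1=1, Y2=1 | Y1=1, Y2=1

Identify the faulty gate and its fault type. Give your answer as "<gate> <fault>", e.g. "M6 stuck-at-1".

Fault-free values for test 1 (P=0, Q=0, R=0, S=0): M1=0, M2=0, M3=0, M4=0, M5=1, M6=1, M7=1, M8=0, M9=1, M10=0, M11=1, M12=1, giving Y1=1, Y2=1. Observed Y1=0, Y2=1.
Test 1: faults giving observed Y1=0, Y2=1 are {M4 stuck-at-1, M4 inverted output, M5 stuck-at-0, M5 inverted output, M6 stuck-at-0, M6 inverted output, M7 stuck-at-0, M7 inverted output, M10 stuck-at-1, M10 inverted output, M11 stuck-at-0, M11 inverted output}.
Test 2 (P=0, Q=0, R=1, S=0): fault-free M1=0, M2=0, M3=0, M4=0, M5=1, M6=1, M7=1, M8=0, M9=1, M10=1, M11=0, M12=1 → Y1=0, Y2=1; observed Y1=1, Y2=0. Eliminates M4 stuck-at-1, M4 inverted output, M6 stuck-at-0, M6 inverted output, M7 stuck-at-0, M7 inverted output, M10 stuck-at-1, M10 inverted output, M11 stuck-at-0, M11 inverted output.
Test 3 (P=1, Q=1, R=1, S=1): fault-free M1=1, M2=1, M3=1, M4=1, M5=0, M6=1, M7=0, M8=0, M9=1, M10=1, M11=1, M12=1 → Y1=1, Y2=1; observed Y1=1, Y2=1. Eliminates M5 inverted output.
Only M5 stuck-at-0 is consistent with every test.

M5 stuck-at-0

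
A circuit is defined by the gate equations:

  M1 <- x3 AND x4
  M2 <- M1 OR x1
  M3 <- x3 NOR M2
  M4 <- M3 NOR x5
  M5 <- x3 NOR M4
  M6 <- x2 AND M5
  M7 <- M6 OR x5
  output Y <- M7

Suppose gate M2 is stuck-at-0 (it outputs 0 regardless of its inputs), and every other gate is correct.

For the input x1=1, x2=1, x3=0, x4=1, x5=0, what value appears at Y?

1

Propagate with M2 forced: M1=0, M2=0 [stuck-at-0], M3=1, M4=0, M5=1, M6=1, M7=1.
So Y = 1. (Without the fault it would be 0.)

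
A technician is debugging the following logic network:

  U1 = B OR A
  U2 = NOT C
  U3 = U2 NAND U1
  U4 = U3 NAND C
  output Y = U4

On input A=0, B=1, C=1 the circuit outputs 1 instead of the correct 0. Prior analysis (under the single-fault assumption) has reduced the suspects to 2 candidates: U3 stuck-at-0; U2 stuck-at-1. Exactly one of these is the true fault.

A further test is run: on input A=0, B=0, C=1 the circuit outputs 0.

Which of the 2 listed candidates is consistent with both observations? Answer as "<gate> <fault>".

U2 stuck-at-1

Evaluate each candidate on input A=0, B=0, C=1:
  U3 stuck-at-0: U1=0, U2=0, U3=0 [stuck-at-0], U4=1 → 1 — eliminated
  U2 stuck-at-1: U1=0, U2=1 [stuck-at-1], U3=1, U4=0 → 0 — matches
Only U2 stuck-at-1 reproduces the observed 0.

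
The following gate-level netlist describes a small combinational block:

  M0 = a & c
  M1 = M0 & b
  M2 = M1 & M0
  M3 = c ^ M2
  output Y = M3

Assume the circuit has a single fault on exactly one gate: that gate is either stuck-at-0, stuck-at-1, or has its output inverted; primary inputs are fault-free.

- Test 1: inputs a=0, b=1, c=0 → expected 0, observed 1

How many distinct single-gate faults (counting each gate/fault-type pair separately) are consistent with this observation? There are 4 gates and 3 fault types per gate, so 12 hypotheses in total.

6

Fault-free: M0=0, M1=0, M2=0, M3=0 → 0. Observed 1.
  M0 stuck-at-0: output 0 ✗
  M0 stuck-at-1: output 1 ✓
  M0 inverted output: output 1 ✓
  M1 stuck-at-0: output 0 ✗
  M1 stuck-at-1: output 0 ✗
  M1 inverted output: output 0 ✗
  M2 stuck-at-0: output 0 ✗
  M2 stuck-at-1: output 1 ✓
  M2 inverted output: output 1 ✓
  M3 stuck-at-0: output 0 ✗
  M3 stuck-at-1: output 1 ✓
  M3 inverted output: output 1 ✓
Consistent faults: {M0 stuck-at-1, M0 inverted output, M2 stuck-at-1, M2 inverted output, M3 stuck-at-1, M3 inverted output} — 6 in all.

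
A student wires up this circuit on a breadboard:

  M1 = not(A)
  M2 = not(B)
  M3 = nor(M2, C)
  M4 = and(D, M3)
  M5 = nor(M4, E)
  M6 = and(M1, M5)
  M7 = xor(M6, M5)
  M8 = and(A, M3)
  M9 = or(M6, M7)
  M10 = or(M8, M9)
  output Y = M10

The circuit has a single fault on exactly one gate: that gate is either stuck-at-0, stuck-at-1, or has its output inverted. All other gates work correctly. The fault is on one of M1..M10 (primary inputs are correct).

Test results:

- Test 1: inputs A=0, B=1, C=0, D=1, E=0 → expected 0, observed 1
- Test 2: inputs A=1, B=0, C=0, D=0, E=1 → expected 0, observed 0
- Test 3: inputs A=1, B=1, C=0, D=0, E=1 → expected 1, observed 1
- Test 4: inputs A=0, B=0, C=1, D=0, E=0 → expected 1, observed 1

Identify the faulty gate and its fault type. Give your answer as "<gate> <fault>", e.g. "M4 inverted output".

Fault-free values for test 1 (A=0, B=1, C=0, D=1, E=0): M1=1, M2=0, M3=1, M4=1, M5=0, M6=0, M7=0, M8=0, M9=0, M10=0, giving Y=0. Observed 1.
Test 1: faults giving observed 1 are {M2 stuck-at-1, M2 inverted output, M3 stuck-at-0, M3 inverted output, M4 stuck-at-0, M4 inverted output, M5 stuck-at-1, M5 inverted output, M6 stuck-at-1, M6 inverted output, M7 stuck-at-1, M7 inverted output, M8 stuck-at-1, M8 inverted output, M9 stuck-at-1, M9 inverted output, M10 stuck-at-1, M10 inverted output}.
Test 2 (A=1, B=0, C=0, D=0, E=1): fault-free M1=0, M2=1, M3=0, M4=0, M5=0, M6=0, M7=0, M8=0, M9=0, M10=0 → 0; observed 0. Eliminates M2 inverted output, M3 inverted output, M5 stuck-at-1, M5 inverted output, M6 stuck-at-1, M6 inverted output, M7 stuck-at-1, M7 inverted output, M8 stuck-at-1, M8 inverted output, M9 stuck-at-1, M9 inverted output, M10 stuck-at-1, M10 inverted output.
Test 3 (A=1, B=1, C=0, D=0, E=1): fault-free M1=0, M2=0, M3=1, M4=0, M5=0, M6=0, M7=0, M8=1, M9=0, M10=1 → 1; observed 1. Eliminates M2 stuck-at-1, M3 stuck-at-0.
Test 4 (A=0, B=0, C=1, D=0, E=0): fault-free M1=1, M2=1, M3=0, M4=0, M5=1, M6=1, M7=0, M8=0, M9=1, M10=1 → 1; observed 1. Eliminates M4 inverted output.
Only M4 stuck-at-0 is consistent with every test.

M4 stuck-at-0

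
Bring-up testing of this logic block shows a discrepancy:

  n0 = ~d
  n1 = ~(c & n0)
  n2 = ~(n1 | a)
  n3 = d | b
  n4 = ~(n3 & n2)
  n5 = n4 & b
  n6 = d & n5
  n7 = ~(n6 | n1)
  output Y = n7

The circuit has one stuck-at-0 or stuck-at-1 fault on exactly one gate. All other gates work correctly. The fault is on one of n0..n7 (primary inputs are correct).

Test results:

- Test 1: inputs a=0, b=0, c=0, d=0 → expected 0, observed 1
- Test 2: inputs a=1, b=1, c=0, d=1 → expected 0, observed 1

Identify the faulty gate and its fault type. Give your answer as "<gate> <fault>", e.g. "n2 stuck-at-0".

Fault-free values for test 1 (a=0, b=0, c=0, d=0): n0=1, n1=1, n2=0, n3=0, n4=1, n5=0, n6=0, n7=0, giving Y=0. Observed 1.
Test 1: faults giving observed 1 are {n1 stuck-at-0, n7 stuck-at-1}.
Test 2 (a=1, b=1, c=0, d=1): fault-free n0=0, n1=1, n2=0, n3=1, n4=1, n5=1, n6=1, n7=0 → 0; observed 1. Eliminates n1 stuck-at-0.
Only n7 stuck-at-1 is consistent with every test.

n7 stuck-at-1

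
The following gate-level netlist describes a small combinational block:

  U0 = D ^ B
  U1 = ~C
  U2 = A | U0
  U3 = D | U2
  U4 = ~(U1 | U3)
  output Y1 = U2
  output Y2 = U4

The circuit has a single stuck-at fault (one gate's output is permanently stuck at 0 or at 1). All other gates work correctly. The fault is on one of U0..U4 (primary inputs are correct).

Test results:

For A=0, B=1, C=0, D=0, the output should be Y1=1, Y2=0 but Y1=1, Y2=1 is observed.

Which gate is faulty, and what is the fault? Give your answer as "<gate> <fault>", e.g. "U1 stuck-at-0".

Fault-free values for test 1 (A=0, B=1, C=0, D=0): U0=1, U1=1, U2=1, U3=1, U4=0, giving Y1=1, Y2=0. Observed Y1=1, Y2=1.
Test 1: faults giving observed Y1=1, Y2=1 are {U4 stuck-at-1}.
Only U4 stuck-at-1 is consistent with every test.

U4 stuck-at-1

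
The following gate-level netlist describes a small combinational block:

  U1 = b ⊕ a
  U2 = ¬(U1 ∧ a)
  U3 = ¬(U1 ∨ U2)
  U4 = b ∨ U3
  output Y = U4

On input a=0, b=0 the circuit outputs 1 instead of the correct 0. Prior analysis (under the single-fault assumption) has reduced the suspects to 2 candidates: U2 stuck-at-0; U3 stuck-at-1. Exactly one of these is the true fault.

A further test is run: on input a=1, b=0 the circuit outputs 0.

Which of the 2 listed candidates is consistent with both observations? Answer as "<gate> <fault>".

U2 stuck-at-0

Evaluate each candidate on input a=1, b=0:
  U2 stuck-at-0: U1=1, U2=0 [stuck-at-0], U3=0, U4=0 → 0 — matches
  U3 stuck-at-1: U1=1, U2=0, U3=1 [stuck-at-1], U4=1 → 1 — eliminated
Only U2 stuck-at-0 reproduces the observed 0.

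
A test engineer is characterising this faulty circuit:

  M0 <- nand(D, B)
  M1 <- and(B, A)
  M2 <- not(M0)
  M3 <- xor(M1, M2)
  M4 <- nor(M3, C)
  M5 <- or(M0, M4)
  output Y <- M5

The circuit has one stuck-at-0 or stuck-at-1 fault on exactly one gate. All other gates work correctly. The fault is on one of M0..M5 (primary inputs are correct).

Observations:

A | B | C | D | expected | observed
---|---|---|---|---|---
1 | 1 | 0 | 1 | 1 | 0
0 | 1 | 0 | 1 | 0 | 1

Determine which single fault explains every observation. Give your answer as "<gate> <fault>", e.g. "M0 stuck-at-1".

Fault-free values for test 1 (A=1, B=1, C=0, D=1): M0=0, M1=1, M2=1, M3=0, M4=1, M5=1, giving Y=1. Observed 0.
Test 1: faults giving observed 0 are {M1 stuck-at-0, M2 stuck-at-0, M3 stuck-at-1, M4 stuck-at-0, M5 stuck-at-0}.
Test 2 (A=0, B=1, C=0, D=1): fault-free M0=0, M1=0, M2=1, M3=1, M4=0, M5=0 → 0; observed 1. Eliminates M1 stuck-at-0, M3 stuck-at-1, M4 stuck-at-0, M5 stuck-at-0.
Only M2 stuck-at-0 is consistent with every test.

M2 stuck-at-0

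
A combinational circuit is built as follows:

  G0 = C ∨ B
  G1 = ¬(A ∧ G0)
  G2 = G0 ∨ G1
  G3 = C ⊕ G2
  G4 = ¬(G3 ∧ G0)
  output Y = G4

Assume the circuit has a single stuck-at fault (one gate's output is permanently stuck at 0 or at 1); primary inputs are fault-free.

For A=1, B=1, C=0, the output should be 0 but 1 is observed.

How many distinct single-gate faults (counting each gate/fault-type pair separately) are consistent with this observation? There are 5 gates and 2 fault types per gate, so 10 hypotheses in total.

Fault-free: G0=1, G1=0, G2=1, G3=1, G4=0 → 0. Observed 1.
  G0 stuck-at-0: output 1 ✓
  G0 stuck-at-1: output 0 ✗
  G1 stuck-at-0: output 0 ✗
  G1 stuck-at-1: output 0 ✗
  G2 stuck-at-0: output 1 ✓
  G2 stuck-at-1: output 0 ✗
  G3 stuck-at-0: output 1 ✓
  G3 stuck-at-1: output 0 ✗
  G4 stuck-at-0: output 0 ✗
  G4 stuck-at-1: output 1 ✓
Consistent faults: {G0 stuck-at-0, G2 stuck-at-0, G3 stuck-at-0, G4 stuck-at-1} — 4 in all.

4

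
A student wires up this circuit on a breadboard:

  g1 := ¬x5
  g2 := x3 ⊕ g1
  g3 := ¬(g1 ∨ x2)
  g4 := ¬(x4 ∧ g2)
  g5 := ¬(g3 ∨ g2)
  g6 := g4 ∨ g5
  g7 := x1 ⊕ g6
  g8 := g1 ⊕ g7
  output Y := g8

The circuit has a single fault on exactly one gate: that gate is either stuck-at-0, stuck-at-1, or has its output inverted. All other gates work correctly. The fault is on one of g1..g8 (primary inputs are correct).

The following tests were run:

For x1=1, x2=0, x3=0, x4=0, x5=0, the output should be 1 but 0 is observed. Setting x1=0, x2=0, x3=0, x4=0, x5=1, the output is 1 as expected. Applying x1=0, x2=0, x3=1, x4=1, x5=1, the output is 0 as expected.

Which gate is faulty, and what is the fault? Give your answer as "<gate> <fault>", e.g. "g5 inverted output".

Fault-free values for test 1 (x1=1, x2=0, x3=0, x4=0, x5=0): g1=1, g2=1, g3=0, g4=1, g5=0, g6=1, g7=0, g8=1, giving Y=1. Observed 0.
Test 1: faults giving observed 0 are {g1 stuck-at-0, g1 inverted output, g4 stuck-at-0, g4 inverted output, g6 stuck-at-0, g6 inverted output, g7 stuck-at-1, g7 inverted output, g8 stuck-at-0, g8 inverted output}.
Test 2 (x1=0, x2=0, x3=0, x4=0, x5=1): fault-free g1=0, g2=0, g3=1, g4=1, g5=0, g6=1, g7=1, g8=1 → 1; observed 1. Eliminates g1 inverted output, g4 stuck-at-0, g4 inverted output, g6 stuck-at-0, g6 inverted output, g7 inverted output, g8 stuck-at-0, g8 inverted output.
Test 3 (x1=0, x2=0, x3=1, x4=1, x5=1): fault-free g1=0, g2=1, g3=1, g4=0, g5=0, g6=0, g7=0, g8=0 → 0; observed 0. Eliminates g7 stuck-at-1.
Only g1 stuck-at-0 is consistent with every test.

g1 stuck-at-0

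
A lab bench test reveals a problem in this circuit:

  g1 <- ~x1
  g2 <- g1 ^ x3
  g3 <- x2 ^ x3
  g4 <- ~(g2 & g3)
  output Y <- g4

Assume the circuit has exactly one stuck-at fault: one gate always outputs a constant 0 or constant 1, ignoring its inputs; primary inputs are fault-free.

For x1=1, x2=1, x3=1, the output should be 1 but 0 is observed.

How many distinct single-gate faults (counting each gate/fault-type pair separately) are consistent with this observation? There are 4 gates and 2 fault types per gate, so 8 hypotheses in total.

2

Fault-free: g1=0, g2=1, g3=0, g4=1 → 1. Observed 0.
  g1 stuck-at-0: output 1 ✗
  g1 stuck-at-1: output 1 ✗
  g2 stuck-at-0: output 1 ✗
  g2 stuck-at-1: output 1 ✗
  g3 stuck-at-0: output 1 ✗
  g3 stuck-at-1: output 0 ✓
  g4 stuck-at-0: output 0 ✓
  g4 stuck-at-1: output 1 ✗
Consistent faults: {g3 stuck-at-1, g4 stuck-at-0} — 2 in all.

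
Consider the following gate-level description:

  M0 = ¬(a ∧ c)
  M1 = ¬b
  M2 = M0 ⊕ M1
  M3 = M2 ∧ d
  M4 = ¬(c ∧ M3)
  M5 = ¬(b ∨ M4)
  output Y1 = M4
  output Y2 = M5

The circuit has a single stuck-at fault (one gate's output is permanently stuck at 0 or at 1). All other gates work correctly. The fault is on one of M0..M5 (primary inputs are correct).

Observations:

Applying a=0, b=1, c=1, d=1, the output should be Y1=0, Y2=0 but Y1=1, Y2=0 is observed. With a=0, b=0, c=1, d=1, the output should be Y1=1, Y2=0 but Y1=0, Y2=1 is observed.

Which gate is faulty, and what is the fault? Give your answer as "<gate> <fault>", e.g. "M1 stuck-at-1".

M0 stuck-at-0

Fault-free values for test 1 (a=0, b=1, c=1, d=1): M0=1, M1=0, M2=1, M3=1, M4=0, M5=0, giving Y1=0, Y2=0. Observed Y1=1, Y2=0.
Test 1: faults giving observed Y1=1, Y2=0 are {M0 stuck-at-0, M1 stuck-at-1, M2 stuck-at-0, M3 stuck-at-0, M4 stuck-at-1}.
Test 2 (a=0, b=0, c=1, d=1): fault-free M0=1, M1=1, M2=0, M3=0, M4=1, M5=0 → Y1=1, Y2=0; observed Y1=0, Y2=1. Eliminates M1 stuck-at-1, M2 stuck-at-0, M3 stuck-at-0, M4 stuck-at-1.
Only M0 stuck-at-0 is consistent with every test.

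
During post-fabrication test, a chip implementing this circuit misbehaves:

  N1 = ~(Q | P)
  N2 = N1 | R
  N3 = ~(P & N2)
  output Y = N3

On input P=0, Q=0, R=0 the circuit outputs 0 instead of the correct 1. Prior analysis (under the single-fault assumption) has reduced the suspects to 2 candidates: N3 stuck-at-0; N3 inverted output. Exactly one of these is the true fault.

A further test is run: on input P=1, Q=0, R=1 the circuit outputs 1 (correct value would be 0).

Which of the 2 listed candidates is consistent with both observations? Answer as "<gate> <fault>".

Evaluate each candidate on input P=1, Q=0, R=1:
  N3 stuck-at-0: N1=0, N2=1, N3=0 [stuck-at-0] → 0 — eliminated
  N3 inverted output: N1=0, N2=1, N3=1 [inverted output] → 1 — matches
Only N3 inverted output reproduces the observed 1.

N3 inverted output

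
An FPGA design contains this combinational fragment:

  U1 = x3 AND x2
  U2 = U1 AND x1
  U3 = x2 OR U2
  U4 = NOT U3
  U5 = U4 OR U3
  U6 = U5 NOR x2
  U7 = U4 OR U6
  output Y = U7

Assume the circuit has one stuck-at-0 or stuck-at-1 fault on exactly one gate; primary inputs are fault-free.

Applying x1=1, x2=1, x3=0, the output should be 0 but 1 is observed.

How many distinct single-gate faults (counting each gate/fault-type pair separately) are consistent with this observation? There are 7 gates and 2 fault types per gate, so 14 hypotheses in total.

4

Fault-free: U1=0, U2=0, U3=1, U4=0, U5=1, U6=0, U7=0 → 0. Observed 1.
  U1 stuck-at-0: output 0 ✗
  U1 stuck-at-1: output 0 ✗
  U2 stuck-at-0: output 0 ✗
  U2 stuck-at-1: output 0 ✗
  U3 stuck-at-0: output 1 ✓
  U3 stuck-at-1: output 0 ✗
  U4 stuck-at-0: output 0 ✗
  U4 stuck-at-1: output 1 ✓
  U5 stuck-at-0: output 0 ✗
  U5 stuck-at-1: output 0 ✗
  U6 stuck-at-0: output 0 ✗
  U6 stuck-at-1: output 1 ✓
  U7 stuck-at-0: output 0 ✗
  U7 stuck-at-1: output 1 ✓
Consistent faults: {U3 stuck-at-0, U4 stuck-at-1, U6 stuck-at-1, U7 stuck-at-1} — 4 in all.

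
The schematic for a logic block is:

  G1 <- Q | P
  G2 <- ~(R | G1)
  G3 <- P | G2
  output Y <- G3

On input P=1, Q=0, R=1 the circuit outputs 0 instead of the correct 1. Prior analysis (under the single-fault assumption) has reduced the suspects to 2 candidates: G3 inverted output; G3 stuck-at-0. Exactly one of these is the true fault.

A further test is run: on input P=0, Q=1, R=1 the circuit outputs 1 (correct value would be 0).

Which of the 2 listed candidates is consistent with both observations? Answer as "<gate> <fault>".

Evaluate each candidate on input P=0, Q=1, R=1:
  G3 inverted output: G1=1, G2=0, G3=1 [inverted output] → 1 — matches
  G3 stuck-at-0: G1=1, G2=0, G3=0 [stuck-at-0] → 0 — eliminated
Only G3 inverted output reproduces the observed 1.

G3 inverted output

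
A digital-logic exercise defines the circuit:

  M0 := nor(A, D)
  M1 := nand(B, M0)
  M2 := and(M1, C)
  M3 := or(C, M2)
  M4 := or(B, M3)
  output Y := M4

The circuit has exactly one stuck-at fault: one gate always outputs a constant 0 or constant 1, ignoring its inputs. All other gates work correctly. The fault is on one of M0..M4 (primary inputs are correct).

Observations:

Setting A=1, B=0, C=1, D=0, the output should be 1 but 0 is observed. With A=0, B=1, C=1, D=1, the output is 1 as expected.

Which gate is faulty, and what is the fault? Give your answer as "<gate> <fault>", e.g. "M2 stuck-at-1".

Fault-free values for test 1 (A=1, B=0, C=1, D=0): M0=0, M1=1, M2=1, M3=1, M4=1, giving Y=1. Observed 0.
Test 1: faults giving observed 0 are {M3 stuck-at-0, M4 stuck-at-0}.
Test 2 (A=0, B=1, C=1, D=1): fault-free M0=0, M1=1, M2=1, M3=1, M4=1 → 1; observed 1. Eliminates M4 stuck-at-0.
Only M3 stuck-at-0 is consistent with every test.

M3 stuck-at-0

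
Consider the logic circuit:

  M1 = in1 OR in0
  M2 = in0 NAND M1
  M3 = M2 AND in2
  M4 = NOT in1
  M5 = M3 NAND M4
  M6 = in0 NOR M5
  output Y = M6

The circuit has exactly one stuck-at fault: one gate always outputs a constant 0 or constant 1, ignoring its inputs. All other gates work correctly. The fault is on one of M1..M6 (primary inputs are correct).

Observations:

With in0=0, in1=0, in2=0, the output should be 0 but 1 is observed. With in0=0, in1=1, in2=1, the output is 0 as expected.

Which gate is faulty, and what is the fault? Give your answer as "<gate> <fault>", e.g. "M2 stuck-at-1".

Fault-free values for test 1 (in0=0, in1=0, in2=0): M1=0, M2=1, M3=0, M4=1, M5=1, M6=0, giving Y=0. Observed 1.
Test 1: faults giving observed 1 are {M3 stuck-at-1, M5 stuck-at-0, M6 stuck-at-1}.
Test 2 (in0=0, in1=1, in2=1): fault-free M1=1, M2=1, M3=1, M4=0, M5=1, M6=0 → 0; observed 0. Eliminates M5 stuck-at-0, M6 stuck-at-1.
Only M3 stuck-at-1 is consistent with every test.

M3 stuck-at-1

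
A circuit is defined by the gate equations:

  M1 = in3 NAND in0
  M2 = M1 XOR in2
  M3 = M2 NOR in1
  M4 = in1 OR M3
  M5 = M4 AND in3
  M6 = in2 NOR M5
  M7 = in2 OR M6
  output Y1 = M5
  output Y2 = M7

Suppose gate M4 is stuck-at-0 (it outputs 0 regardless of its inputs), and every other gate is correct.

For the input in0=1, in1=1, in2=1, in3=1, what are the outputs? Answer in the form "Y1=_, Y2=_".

Y1=0, Y2=1

Propagate with M4 forced: M1=0, M2=1, M3=0, M4=0 [stuck-at-0], M5=0, M6=0, M7=1.
So the outputs are Y1=0, Y2=1. (Without the fault they would be Y1=1, Y2=1.)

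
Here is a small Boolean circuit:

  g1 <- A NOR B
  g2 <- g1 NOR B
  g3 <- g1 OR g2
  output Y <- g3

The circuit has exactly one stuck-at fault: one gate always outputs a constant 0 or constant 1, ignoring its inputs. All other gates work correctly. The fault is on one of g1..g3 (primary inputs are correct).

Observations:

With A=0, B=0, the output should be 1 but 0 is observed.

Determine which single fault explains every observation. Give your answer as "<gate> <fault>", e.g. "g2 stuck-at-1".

Fault-free values for test 1 (A=0, B=0): g1=1, g2=0, g3=1, giving Y=1. Observed 0.
Test 1: faults giving observed 0 are {g3 stuck-at-0}.
Only g3 stuck-at-0 is consistent with every test.

g3 stuck-at-0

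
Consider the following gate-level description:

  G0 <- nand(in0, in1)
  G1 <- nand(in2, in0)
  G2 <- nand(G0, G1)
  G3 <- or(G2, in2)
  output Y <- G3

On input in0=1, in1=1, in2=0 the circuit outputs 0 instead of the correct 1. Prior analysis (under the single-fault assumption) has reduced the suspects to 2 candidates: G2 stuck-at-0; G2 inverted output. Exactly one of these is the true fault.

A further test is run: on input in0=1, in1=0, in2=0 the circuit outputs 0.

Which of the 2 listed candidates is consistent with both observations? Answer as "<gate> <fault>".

G2 stuck-at-0

Evaluate each candidate on input in0=1, in1=0, in2=0:
  G2 stuck-at-0: G0=1, G1=1, G2=0 [stuck-at-0], G3=0 → 0 — matches
  G2 inverted output: G0=1, G1=1, G2=1 [inverted output], G3=1 → 1 — eliminated
Only G2 stuck-at-0 reproduces the observed 0.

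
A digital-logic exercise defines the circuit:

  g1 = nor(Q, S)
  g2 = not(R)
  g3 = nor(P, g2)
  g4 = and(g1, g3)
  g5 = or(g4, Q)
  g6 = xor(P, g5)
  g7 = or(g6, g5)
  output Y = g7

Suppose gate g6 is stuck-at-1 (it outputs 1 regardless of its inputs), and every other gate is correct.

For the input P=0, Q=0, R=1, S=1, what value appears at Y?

Propagate with g6 forced: g1=0, g2=0, g3=1, g4=0, g5=0, g6=1 [stuck-at-1], g7=1.
So Y = 1. (Without the fault it would be 0.)

1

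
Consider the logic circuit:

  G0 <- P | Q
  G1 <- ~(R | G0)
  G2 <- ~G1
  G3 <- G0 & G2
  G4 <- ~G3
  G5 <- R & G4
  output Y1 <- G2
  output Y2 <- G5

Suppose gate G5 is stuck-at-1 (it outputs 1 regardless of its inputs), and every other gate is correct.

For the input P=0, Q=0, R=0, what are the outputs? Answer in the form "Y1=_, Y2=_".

Propagate with G5 forced: G0=0, G1=1, G2=0, G3=0, G4=1, G5=1 [stuck-at-1].
So the outputs are Y1=0, Y2=1. (Without the fault they would be Y1=0, Y2=0.)

Y1=0, Y2=1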